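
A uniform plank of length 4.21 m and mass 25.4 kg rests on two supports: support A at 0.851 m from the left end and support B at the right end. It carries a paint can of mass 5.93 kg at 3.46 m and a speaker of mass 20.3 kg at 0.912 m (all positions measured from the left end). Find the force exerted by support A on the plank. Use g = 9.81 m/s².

R_A ≈ 365 N

About support B:
Beam weight: 25.4 × 9.81 = 249.2 N down at 2.105 m → arm 2.105 m, τ = 249.2 × 2.105 = 524.6 N·m counterclockwise.
Paint can: 5.93 × 9.81 = 58.17 N down at 3.46 m → arm 0.75 m, τ = 58.17 × 0.75 = 43.63 N·m counterclockwise.
Speaker: 20.3 × 9.81 = 199.1 N down at 0.912 m → arm 3.298 m, τ = 199.1 × 3.298 = 656.6 N·m counterclockwise.
Net load moment about support B = 1225 N·m counterclockwise.
Reaction R at support A is upward at 0.851 m, arm 3.359 m → moment R × 3.359 clockwise.
For rotational equilibrium, R × 3.359 = 1225, so R = 365 N.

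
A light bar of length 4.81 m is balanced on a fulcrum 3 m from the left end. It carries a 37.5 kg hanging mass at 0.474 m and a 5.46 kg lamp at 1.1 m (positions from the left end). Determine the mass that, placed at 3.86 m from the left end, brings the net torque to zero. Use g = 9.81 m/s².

Take moments about the fulcrum (at 3 m from the left end).
Hanging mass: 37.5 × 9.81 = 367.9 N down at 0.474 m → arm 2.526 m, τ = 367.9 × 2.526 = 929.3 N·m counterclockwise.
Lamp: 5.46 × 9.81 = 53.56 N down at 1.1 m → arm 1.9 m, τ = 53.56 × 1.9 = 101.8 N·m counterclockwise.
Net moment of known loads = 1031 N·m counterclockwise.
An unknown mass m at 3.86 m has arm 0.86 m; its moment is m·g·0.86 clockwise.
Στ = 0 ⇒ m × 9.81 × 0.86 = 1031 ⇒ m = 1031 / (9.81 × 0.86) = 122 kg.

m ≈ 122 kg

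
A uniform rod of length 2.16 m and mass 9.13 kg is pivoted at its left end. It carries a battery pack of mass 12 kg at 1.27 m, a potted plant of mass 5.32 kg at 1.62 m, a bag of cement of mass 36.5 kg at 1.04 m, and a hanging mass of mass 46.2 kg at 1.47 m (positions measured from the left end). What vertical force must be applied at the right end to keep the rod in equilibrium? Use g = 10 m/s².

Sum moments about the left end (the unknown pivot reaction has zero arm there).
Beam weight: 9.13 × 10 = 91.3 N down at 1.08 m → arm 1.08 m, τ = 91.3 × 1.08 = 98.6 N·m clockwise.
Battery pack: 12 × 10 = 120 N down at 1.27 m → arm 1.27 m, τ = 120 × 1.27 = 152.4 N·m clockwise.
Potted plant: 5.32 × 10 = 53.2 N down at 1.62 m → arm 1.62 m, τ = 53.2 × 1.62 = 86.18 N·m clockwise.
Bag of cement: 36.5 × 10 = 365 N down at 1.04 m → arm 1.04 m, τ = 365 × 1.04 = 379.6 N·m clockwise.
Hanging mass: 46.2 × 10 = 462 N down at 1.47 m → arm 1.47 m, τ = 462 × 1.47 = 679.1 N·m clockwise.
Net moment of the loads = 1396 N·m clockwise.
The upward force F acts at the right end, arm 2.16 m, giving F × 2.16 counterclockwise.
Balancing moments: F × 2.16 = 1396, giving F = 1396 / 2.16 = 646 N.

F ≈ 646 N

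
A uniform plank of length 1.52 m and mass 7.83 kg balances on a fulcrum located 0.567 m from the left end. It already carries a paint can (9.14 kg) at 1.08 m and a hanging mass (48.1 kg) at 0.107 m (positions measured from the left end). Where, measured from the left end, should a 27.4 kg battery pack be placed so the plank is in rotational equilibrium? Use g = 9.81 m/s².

Choose the fulcrum (at 0.567 m from the left end) as the axis so the support reaction has zero arm there.
Beam weight: 7.83 × 9.81 = 76.81 N down at 0.76 m → arm 0.193 m, τ = 76.81 × 0.193 = 14.82 N·m clockwise.
Paint can: 9.14 × 9.81 = 89.66 N down at 1.08 m → arm 0.513 m, τ = 89.66 × 0.513 = 46 N·m clockwise.
Hanging mass: 48.1 × 9.81 = 471.9 N down at 0.107 m → arm 0.46 m, τ = 471.9 × 0.46 = 217.1 N·m counterclockwise.
Net moment of existing loads = 156.3 N·m counterclockwise.
The battery pack weighs 27.4 × 9.81 = 268.8 N and must supply an equal clockwise moment, so its lever arm about the fulcrum is 156.3 / 268.8 = 0.581 m.
That puts it at 0.567 + 0.581 = 1.15 m from the left end.

x ≈ 1.15 m from the left end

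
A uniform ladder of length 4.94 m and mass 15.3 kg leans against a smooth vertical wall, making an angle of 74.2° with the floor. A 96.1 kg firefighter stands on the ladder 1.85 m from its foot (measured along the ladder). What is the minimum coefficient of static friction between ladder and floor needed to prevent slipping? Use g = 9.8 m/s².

μ_min ≈ 0.111

Choose the foot of the ladder as the axis so the floor normal and friction both act there and drop out.
Ladder weight 15.3×9.8 = 149.9 N acts at 2.47 m along the ladder; its horizontal arm is 2.47·cos74.2° = 0.6725 m → τ = 100.8 N·m clockwise.
Firefighter: 96.1×9.8 = 941.8 N at 1.85 m → arm 0.5037 m → τ = 474.4 N·m clockwise.
Wall normal N acts horizontally at the top; its moment arm is the height L sinθ = 4.94·sin74.2° = 4.753 m, counterclockwise.
Setting net torque to zero: N × 4.753 = 575.2 → N = 121 N.
ΣFx = 0 ⇒ f = N_wall = 121 N. ΣFy = 0 ⇒ N_floor = 1092 N.
μ_min = f / N_floor = 121 / 1092 = 0.111.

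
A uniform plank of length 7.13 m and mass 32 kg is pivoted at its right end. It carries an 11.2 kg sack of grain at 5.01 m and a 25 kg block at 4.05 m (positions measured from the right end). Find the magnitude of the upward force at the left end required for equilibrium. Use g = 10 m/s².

F ≈ 381 N

Take moments about the right end.
Beam weight: 32 × 10 = 320 N down at 3.565 m → arm 3.565 m, τ = 320 × 3.565 = 1141 N·m counterclockwise.
Sack of grain: 11.2 × 10 = 112 N down at 5.01 m → arm 5.01 m, τ = 112 × 5.01 = 561.1 N·m counterclockwise.
Block: 25 × 10 = 250 N down at 4.05 m → arm 4.05 m, τ = 250 × 4.05 = 1012 N·m counterclockwise.
Net moment of the loads = 2714 N·m counterclockwise.
The upward force F acts at the left end, arm 7.13 m, giving F × 7.13 clockwise.
For rotational equilibrium, F × 7.13 = 2714, so F = 2714 / 7.13 = 381 N.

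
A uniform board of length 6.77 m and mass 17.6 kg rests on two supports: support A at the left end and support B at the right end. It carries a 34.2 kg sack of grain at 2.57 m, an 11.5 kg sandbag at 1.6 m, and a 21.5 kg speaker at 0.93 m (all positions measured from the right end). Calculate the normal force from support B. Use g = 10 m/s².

R_B ≈ 573 N

About support A:
Beam weight: 17.6 × 10 = 176 N down at 3.385 m → arm 3.385 m, τ = 176 × 3.385 = 595.8 N·m clockwise.
Sack of grain: 34.2 × 10 = 342 N down at 2.57 m → arm 4.2 m, τ = 342 × 4.2 = 1436 N·m clockwise.
Sandbag: 11.5 × 10 = 115 N down at 1.6 m → arm 5.17 m, τ = 115 × 5.17 = 594.5 N·m clockwise.
Speaker: 21.5 × 10 = 215 N down at 0.93 m → arm 5.84 m, τ = 215 × 5.84 = 1256 N·m clockwise.
Net load moment about support A = 3882 N·m clockwise.
Reaction R at support B is upward at 0 m, arm 6.77 m → moment R × 6.77 counterclockwise.
Στ = 0 ⇒ R × 6.77 = 3882 ⇒ R = 573 N.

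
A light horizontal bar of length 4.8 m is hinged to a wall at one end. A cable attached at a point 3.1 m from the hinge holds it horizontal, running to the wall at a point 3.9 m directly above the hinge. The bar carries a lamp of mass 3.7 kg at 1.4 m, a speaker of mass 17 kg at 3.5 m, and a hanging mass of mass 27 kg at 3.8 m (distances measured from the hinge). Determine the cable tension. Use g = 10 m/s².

Sum moments about the hinge (the unknown hinge reaction has zero arm there).
Lamp: 3.7 × 10 = 37 N down at 1.4 m → arm 1.4 m, τ = 37 × 1.4 = 51.8 N·m clockwise.
Speaker: 17 × 10 = 170 N down at 3.5 m → arm 3.5 m, τ = 170 × 3.5 = 595 N·m clockwise.
Hanging mass: 27 × 10 = 270 N down at 3.8 m → arm 3.8 m, τ = 270 × 3.8 = 1026 N·m clockwise.
Total clockwise load moment = 1673 N·m.
The cable tension T acts at 3.1 m; only its component perpendicular to the bar, T sinθ, produces torque. sinθ = h/√(h²+d²) = 3.9/√(3.9²+3.1²) = 0.7828.
For rotational equilibrium, T × 3.1 × 0.7828 = 1673, so T = 1673 / 2.427 = 689 N.

T ≈ 689 N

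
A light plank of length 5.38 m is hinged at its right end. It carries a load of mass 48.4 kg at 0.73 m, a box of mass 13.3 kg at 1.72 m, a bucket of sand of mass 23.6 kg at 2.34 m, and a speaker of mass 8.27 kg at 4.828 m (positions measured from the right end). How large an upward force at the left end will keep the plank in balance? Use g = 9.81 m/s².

F ≈ 280 N

Taking torques about the right end:
Load: 48.4 × 9.81 = 474.8 N down at 0.73 m → arm 0.73 m, τ = 474.8 × 0.73 = 346.6 N·m counterclockwise.
Box: 13.3 × 9.81 = 130.5 N down at 1.72 m → arm 1.72 m, τ = 130.5 × 1.72 = 224.5 N·m counterclockwise.
Bucket of sand: 23.6 × 9.81 = 231.5 N down at 2.34 m → arm 2.34 m, τ = 231.5 × 2.34 = 541.7 N·m counterclockwise.
Speaker: 8.27 × 9.81 = 81.13 N down at 4.828 m → arm 4.828 m, τ = 81.13 × 4.828 = 391.7 N·m counterclockwise.
Net moment of the loads = 1505 N·m counterclockwise.
The upward force F acts at the left end, arm 5.38 m, giving F × 5.38 clockwise.
Balancing moments: F × 5.38 = 1505, giving F = 1505 / 5.38 = 280 N.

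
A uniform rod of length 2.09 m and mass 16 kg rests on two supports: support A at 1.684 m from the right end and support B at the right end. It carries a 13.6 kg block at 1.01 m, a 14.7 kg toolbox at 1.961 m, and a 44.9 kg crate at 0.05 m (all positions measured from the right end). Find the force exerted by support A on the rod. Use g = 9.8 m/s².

R_A ≈ 358 N

Sum moments about support B (its reaction then has zero moment arm).
Beam weight: 16 × 9.8 = 156.8 N down at 1.045 m → arm 1.045 m, τ = 156.8 × 1.045 = 163.9 N·m counterclockwise.
Block: 13.6 × 9.8 = 133.3 N down at 1.01 m → arm 1.01 m, τ = 133.3 × 1.01 = 134.6 N·m counterclockwise.
Toolbox: 14.7 × 9.8 = 144.1 N down at 1.961 m → arm 1.961 m, τ = 144.1 × 1.961 = 282.6 N·m counterclockwise.
Crate: 44.9 × 9.8 = 440 N down at 0.05 m → arm 0.05 m, τ = 440 × 0.05 = 22 N·m counterclockwise.
Net load moment about support B = 603.1 N·m counterclockwise.
Reaction R at support A is upward at 1.684 m, arm 1.684 m → moment R × 1.684 clockwise.
Balancing moments: R × 1.684 = 603.1, giving R = 358 N.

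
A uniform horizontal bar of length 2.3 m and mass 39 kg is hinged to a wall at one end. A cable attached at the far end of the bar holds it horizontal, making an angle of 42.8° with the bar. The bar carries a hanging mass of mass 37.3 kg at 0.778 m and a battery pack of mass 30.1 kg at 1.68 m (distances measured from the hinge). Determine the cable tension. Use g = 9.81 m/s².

About the hinge:
Beam weight: 39 × 9.81 = 382.6 N down at 1.15 m → arm 1.15 m, τ = 382.6 × 1.15 = 440 N·m clockwise.
Hanging mass: 37.3 × 9.81 = 365.9 N down at 0.778 m → arm 0.778 m, τ = 365.9 × 0.778 = 284.7 N·m clockwise.
Battery pack: 30.1 × 9.81 = 295.3 N down at 1.68 m → arm 1.68 m, τ = 295.3 × 1.68 = 496.1 N·m clockwise.
Total clockwise load moment = 1221 N·m.
The cable tension T acts at 2.3 m; only its component perpendicular to the bar, T sinθ, produces torque. sin 42.8° = 0.6794.
For rotational equilibrium, T × 2.3 × 0.6794 = 1221, so T = 1221 / 1.563 = 781 N.

T ≈ 781 N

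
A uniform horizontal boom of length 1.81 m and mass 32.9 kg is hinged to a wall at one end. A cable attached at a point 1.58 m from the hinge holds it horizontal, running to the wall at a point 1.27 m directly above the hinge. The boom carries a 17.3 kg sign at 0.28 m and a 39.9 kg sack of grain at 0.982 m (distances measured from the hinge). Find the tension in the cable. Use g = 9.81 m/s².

About the hinge:
Beam weight: 32.9 × 9.81 = 322.7 N down at 0.905 m → arm 0.905 m, τ = 322.7 × 0.905 = 292 N·m clockwise.
Sign: 17.3 × 9.81 = 169.7 N down at 0.28 m → arm 0.28 m, τ = 169.7 × 0.28 = 47.52 N·m clockwise.
Sack of grain: 39.9 × 9.81 = 391.4 N down at 0.982 m → arm 0.982 m, τ = 391.4 × 0.982 = 384.4 N·m clockwise.
Total clockwise load moment = 723.9 N·m.
The cable tension T acts at 1.58 m; only its component perpendicular to the boom, T sinθ, produces torque. sinθ = h/√(h²+d²) = 1.27/√(1.27²+1.58²) = 0.6265.
Balancing moments: T × 1.58 × 0.6265 = 723.9, giving T = 723.9 / 0.9899 = 731 N.

T ≈ 731 N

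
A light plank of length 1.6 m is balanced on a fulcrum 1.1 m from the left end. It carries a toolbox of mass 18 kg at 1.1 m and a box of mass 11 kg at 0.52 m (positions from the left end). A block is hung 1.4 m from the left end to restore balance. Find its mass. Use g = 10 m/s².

Taking torques about the fulcrum (at 1.1 m from the left end):
Toolbox: acts at the fulcrum, moment arm 0 → no torque.
Box: 11 × 10 = 110 N down at 0.52 m → arm 0.58 m, τ = 110 × 0.58 = 63.8 N·m counterclockwise.
Net moment of known loads = 63.8 N·m counterclockwise.
An unknown mass m at 1.4 m has arm 0.3 m; its moment is m·g·0.3 clockwise.
For rotational equilibrium, m × 10 × 0.3 = 63.8, so m = 63.8 / (10 × 0.3) = 21.3 kg.

m ≈ 21.3 kg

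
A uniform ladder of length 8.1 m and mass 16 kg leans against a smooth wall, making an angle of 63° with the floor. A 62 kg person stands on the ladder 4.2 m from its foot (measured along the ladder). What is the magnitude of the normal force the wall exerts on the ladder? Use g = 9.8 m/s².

N_wall ≈ 200 N

Taking torques about the foot of the ladder:
Ladder weight 16×9.8 = 156.8 N acts at 4.05 m along the ladder; its horizontal arm is 4.05·cos63° = 1.839 m → τ = 288.4 N·m clockwise.
Person: 62×9.8 = 607.6 N at 4.2 m → arm 1.907 m → τ = 1159 N·m clockwise.
Wall normal N acts horizontally at the top; its moment arm is the height L sinθ = 8.1·sin63° = 7.217 m, counterclockwise.
Setting net torque to zero: N × 7.217 = 1447 → N = 200 N.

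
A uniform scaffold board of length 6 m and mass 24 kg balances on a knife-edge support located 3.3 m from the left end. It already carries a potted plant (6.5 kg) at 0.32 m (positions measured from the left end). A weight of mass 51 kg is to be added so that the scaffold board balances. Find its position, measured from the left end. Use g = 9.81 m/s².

x ≈ 3.82 m from the left end

Take moments about the knife-edge support (at 3.3 m from the left end).
Beam weight: 24 × 9.81 = 235.4 N down at 3 m → arm 0.3 m, τ = 235.4 × 0.3 = 70.62 N·m counterclockwise.
Potted plant: 6.5 × 9.81 = 63.77 N down at 0.32 m → arm 2.98 m, τ = 63.77 × 2.98 = 190 N·m counterclockwise.
Net moment of existing loads = 260.6 N·m counterclockwise.
The weight weighs 51 × 9.81 = 500.3 N and must supply an equal clockwise moment, so its lever arm about the knife-edge support is 260.6 / 500.3 = 0.521 m.
That puts it at 3.3 + 0.521 = 3.82 m from the left end.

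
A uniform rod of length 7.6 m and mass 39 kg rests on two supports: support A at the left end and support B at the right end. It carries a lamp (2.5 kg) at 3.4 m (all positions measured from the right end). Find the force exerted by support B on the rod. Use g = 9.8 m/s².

Choose support A as the axis so its reaction then has zero moment arm.
Beam weight: 39 × 9.8 = 382.2 N down at 3.8 m → arm 3.8 m, τ = 382.2 × 3.8 = 1452 N·m clockwise.
Lamp: 2.5 × 9.8 = 24.5 N down at 3.4 m → arm 4.2 m, τ = 24.5 × 4.2 = 102.9 N·m clockwise.
Net load moment about support A = 1555 N·m clockwise.
Reaction R at support B is upward at 0 m, arm 7.6 m → moment R × 7.6 counterclockwise.
Στ = 0 ⇒ R × 7.6 = 1555 ⇒ R = 205 N.

R_B ≈ 205 N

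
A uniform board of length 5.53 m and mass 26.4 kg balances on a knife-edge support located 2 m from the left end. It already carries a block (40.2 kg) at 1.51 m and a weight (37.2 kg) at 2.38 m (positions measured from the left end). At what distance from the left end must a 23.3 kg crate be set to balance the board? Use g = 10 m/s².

x ≈ 1.37 m from the left end

About the knife-edge support (at 2 m from the left end):
Beam weight: 26.4 × 10 = 264 N down at 2.765 m → arm 0.765 m, τ = 264 × 0.765 = 202 N·m clockwise.
Block: 40.2 × 10 = 402 N down at 1.51 m → arm 0.49 m, τ = 402 × 0.49 = 197 N·m counterclockwise.
Weight: 37.2 × 10 = 372 N down at 2.38 m → arm 0.38 m, τ = 372 × 0.38 = 141.4 N·m clockwise.
Net moment of existing loads = 146.4 N·m clockwise.
The crate weighs 23.3 × 10 = 233 N and must supply an equal counterclockwise moment, so its lever arm about the knife-edge support is 146.4 / 233 = 0.628 m.
That puts it at 2 − 0.628 = 1.37 m from the left end.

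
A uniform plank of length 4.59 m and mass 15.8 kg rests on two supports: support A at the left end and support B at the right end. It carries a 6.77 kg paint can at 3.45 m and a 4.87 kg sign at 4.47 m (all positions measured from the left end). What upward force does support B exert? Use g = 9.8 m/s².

R_B ≈ 174 N

Taking torques about support A:
Beam weight: 15.8 × 9.8 = 154.8 N down at 2.295 m → arm 2.295 m, τ = 154.8 × 2.295 = 355.3 N·m clockwise.
Paint can: 6.77 × 9.8 = 66.35 N down at 3.45 m → arm 3.45 m, τ = 66.35 × 3.45 = 228.9 N·m clockwise.
Sign: 4.87 × 9.8 = 47.73 N down at 4.47 m → arm 4.47 m, τ = 47.73 × 4.47 = 213.4 N·m clockwise.
Net load moment about support A = 797.6 N·m clockwise.
Reaction R at support B is upward at 4.59 m, arm 4.59 m → moment R × 4.59 counterclockwise.
Setting net torque to zero: R × 4.59 = 797.6 → R = 174 N.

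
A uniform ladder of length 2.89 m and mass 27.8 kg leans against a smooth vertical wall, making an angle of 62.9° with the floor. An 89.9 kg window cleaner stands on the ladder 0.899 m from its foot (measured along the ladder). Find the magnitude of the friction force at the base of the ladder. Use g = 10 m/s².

f ≈ 214 N

Choose the foot of the ladder as the axis so the floor normal and friction both act there and drop out.
Ladder weight 27.8×10 = 278 N acts at 1.445 m along the ladder; its horizontal arm is 1.445·cos62.9° = 0.6583 m → τ = 183 N·m clockwise.
Window cleaner: 89.9×10 = 899 N at 0.899 m → arm 0.4095 m → τ = 368.1 N·m clockwise.
Wall normal N acts horizontally at the top; its moment arm is the height L sinθ = 2.89·sin62.9° = 2.573 m, counterclockwise.
Στ = 0 ⇒ N × 2.573 = 551.1 ⇒ N = 214 N.
ΣFx = 0: friction at the foot balances the wall's push, so f = N_wall = 214 N.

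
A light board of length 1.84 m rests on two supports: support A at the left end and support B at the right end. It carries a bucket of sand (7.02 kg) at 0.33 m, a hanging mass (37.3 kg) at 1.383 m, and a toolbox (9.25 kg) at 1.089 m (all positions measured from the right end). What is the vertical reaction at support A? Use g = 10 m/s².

About support B:
Bucket of sand: 7.02 × 10 = 70.2 N down at 0.33 m → arm 0.33 m, τ = 70.2 × 0.33 = 23.17 N·m counterclockwise.
Hanging mass: 37.3 × 10 = 373 N down at 1.383 m → arm 1.383 m, τ = 373 × 1.383 = 515.9 N·m counterclockwise.
Toolbox: 9.25 × 10 = 92.5 N down at 1.089 m → arm 1.089 m, τ = 92.5 × 1.089 = 100.7 N·m counterclockwise.
Net load moment about support B = 639.8 N·m counterclockwise.
Reaction R at support A is upward at 1.84 m, arm 1.84 m → moment R × 1.84 clockwise.
Balancing moments: R × 1.84 = 639.8, giving R = 348 N.

R_A ≈ 348 N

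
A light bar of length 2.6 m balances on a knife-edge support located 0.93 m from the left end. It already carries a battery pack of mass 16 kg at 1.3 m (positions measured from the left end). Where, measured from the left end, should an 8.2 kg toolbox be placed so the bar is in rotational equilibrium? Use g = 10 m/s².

x ≈ 0.208 m from the left end

Sum moments about the knife-edge support (at 0.93 m from the left end) (the support reaction has zero arm there).
Battery pack: 16 × 10 = 160 N down at 1.3 m → arm 0.37 m, τ = 160 × 0.37 = 59.2 N·m clockwise.
Net moment of existing loads = 59.2 N·m clockwise.
The toolbox weighs 8.2 × 10 = 82 N and must supply an equal counterclockwise moment, so its lever arm about the knife-edge support is 59.2 / 82 = 0.722 m.
That puts it at 0.93 − 0.722 = 0.208 m from the left end.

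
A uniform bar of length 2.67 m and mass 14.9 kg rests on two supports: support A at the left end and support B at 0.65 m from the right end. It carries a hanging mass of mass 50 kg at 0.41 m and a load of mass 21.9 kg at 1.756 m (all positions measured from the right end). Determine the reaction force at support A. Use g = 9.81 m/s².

R_A ≈ 109 N

Sum moments about support B (its reaction then has zero moment arm).
Beam weight: 14.9 × 9.81 = 146.2 N down at 1.335 m → arm 0.685 m, τ = 146.2 × 0.685 = 100.1 N·m counterclockwise.
Hanging mass: 50 × 9.81 = 490.5 N down at 0.41 m → arm 0.24 m, τ = 490.5 × 0.24 = 117.7 N·m clockwise.
Load: 21.9 × 9.81 = 214.8 N down at 1.756 m → arm 1.106 m, τ = 214.8 × 1.106 = 237.6 N·m counterclockwise.
Net load moment about support B = 220 N·m counterclockwise.
Reaction R at support A is upward at 2.67 m, arm 2.02 m → moment R × 2.02 clockwise.
Στ = 0 ⇒ R × 2.02 = 220 ⇒ R = 109 N.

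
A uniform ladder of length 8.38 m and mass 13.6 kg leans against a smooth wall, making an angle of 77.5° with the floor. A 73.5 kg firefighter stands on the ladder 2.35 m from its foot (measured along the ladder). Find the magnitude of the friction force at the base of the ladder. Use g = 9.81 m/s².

f ≈ 59.6 N

About the foot of the ladder:
Ladder weight 13.6×9.81 = 133.4 N acts at 4.19 m along the ladder; its horizontal arm is 4.19·cos77.5° = 0.9069 m → τ = 121 N·m clockwise.
Firefighter: 73.5×9.81 = 721 N at 2.35 m → arm 0.5086 m → τ = 366.7 N·m clockwise.
Wall normal N acts horizontally at the top; its moment arm is the height L sinθ = 8.38·sin77.5° = 8.181 m, counterclockwise.
For rotational equilibrium, N × 8.181 = 487.7, so N = 59.6 N.
ΣFx = 0: friction at the foot balances the wall's push, so f = N_wall = 59.6 N.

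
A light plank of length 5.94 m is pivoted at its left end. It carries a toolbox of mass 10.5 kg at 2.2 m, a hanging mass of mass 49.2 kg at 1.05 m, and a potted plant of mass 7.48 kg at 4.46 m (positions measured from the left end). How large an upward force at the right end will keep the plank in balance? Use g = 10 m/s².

F ≈ 182 N

Choose the left end as the axis so the unknown pivot reaction has zero arm there.
Toolbox: 10.5 × 10 = 105 N down at 2.2 m → arm 2.2 m, τ = 105 × 2.2 = 231 N·m clockwise.
Hanging mass: 49.2 × 10 = 492 N down at 1.05 m → arm 1.05 m, τ = 492 × 1.05 = 516.6 N·m clockwise.
Potted plant: 7.48 × 10 = 74.8 N down at 4.46 m → arm 4.46 m, τ = 74.8 × 4.46 = 333.6 N·m clockwise.
Net moment of the loads = 1081 N·m clockwise.
The upward force F acts at the right end, arm 5.94 m, giving F × 5.94 counterclockwise.
Balancing moments: F × 5.94 = 1081, giving F = 1081 / 5.94 = 182 N.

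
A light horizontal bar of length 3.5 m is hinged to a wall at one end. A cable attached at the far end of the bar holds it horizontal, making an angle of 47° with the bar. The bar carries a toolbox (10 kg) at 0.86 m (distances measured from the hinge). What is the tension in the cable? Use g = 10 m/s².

T ≈ 33.6 N

Choose the hinge as the axis so the unknown hinge reaction has zero arm there.
Toolbox: 10 × 10 = 100 N down at 0.86 m → arm 0.86 m, τ = 100 × 0.86 = 86 N·m clockwise.
Total clockwise load moment = 86 N·m.
The cable tension T acts at 3.5 m; only its component perpendicular to the bar, T sinθ, produces torque. sin 47° = 0.7314.
Setting net torque to zero: T × 3.5 × 0.7314 = 86 → T = 86 / 2.56 = 33.6 N.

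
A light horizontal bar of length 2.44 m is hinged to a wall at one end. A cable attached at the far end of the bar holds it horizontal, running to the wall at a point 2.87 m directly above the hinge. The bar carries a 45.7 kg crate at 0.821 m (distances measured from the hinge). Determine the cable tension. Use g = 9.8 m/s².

T ≈ 198 N

Choose the hinge as the axis so the unknown hinge reaction has zero arm there.
Crate: 45.7 × 9.8 = 447.9 N down at 0.821 m → arm 0.821 m, τ = 447.9 × 0.821 = 367.7 N·m clockwise.
Total clockwise load moment = 367.7 N·m.
The cable tension T acts at 2.44 m; only its component perpendicular to the bar, T sinθ, produces torque. sinθ = h/√(h²+d²) = 2.87/√(2.87²+2.44²) = 0.7619.
For rotational equilibrium, T × 2.44 × 0.7619 = 367.7, so T = 367.7 / 1.859 = 198 N.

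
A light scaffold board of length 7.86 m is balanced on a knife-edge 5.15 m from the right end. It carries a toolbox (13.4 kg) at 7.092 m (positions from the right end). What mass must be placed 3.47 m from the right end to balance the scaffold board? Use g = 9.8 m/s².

Sum moments about the knife-edge (at 5.15 m from the right end) (the support reaction has zero arm there).
Toolbox: 13.4 × 9.8 = 131.3 N down at 7.092 m → arm 1.942 m, τ = 131.3 × 1.942 = 255 N·m counterclockwise.
Net moment of known loads = 255 N·m counterclockwise.
An unknown mass m at 3.47 m has arm 1.68 m; its moment is m·g·1.68 clockwise.
Setting net torque to zero: m × 9.8 × 1.68 = 255 → m = 255 / (9.8 × 1.68) = 15.5 kg.

m ≈ 15.5 kg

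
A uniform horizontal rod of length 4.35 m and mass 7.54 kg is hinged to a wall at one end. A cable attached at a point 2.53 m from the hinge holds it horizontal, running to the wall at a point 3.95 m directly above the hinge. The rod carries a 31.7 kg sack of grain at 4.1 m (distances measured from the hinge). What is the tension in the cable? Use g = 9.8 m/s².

T ≈ 673 N

Taking torques about the hinge:
Beam weight: 7.54 × 9.8 = 73.89 N down at 2.175 m → arm 2.175 m, τ = 73.89 × 2.175 = 160.7 N·m clockwise.
Sack of grain: 31.7 × 9.8 = 310.7 N down at 4.1 m → arm 4.1 m, τ = 310.7 × 4.1 = 1274 N·m clockwise.
Total clockwise load moment = 1435 N·m.
The cable tension T acts at 2.53 m; only its component perpendicular to the rod, T sinθ, produces torque. sinθ = h/√(h²+d²) = 3.95/√(3.95²+2.53²) = 0.8421.
Setting net torque to zero: T × 2.53 × 0.8421 = 1435 → T = 1435 / 2.131 = 673 N.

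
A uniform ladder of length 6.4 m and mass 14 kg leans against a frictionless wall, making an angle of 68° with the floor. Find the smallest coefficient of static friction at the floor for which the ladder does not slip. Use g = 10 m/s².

Sum moments about the foot of the ladder (the floor normal and friction both act there and drop out).
Ladder weight 14×10 = 140 N acts at 3.2 m along the ladder; its horizontal arm is 3.2·cos68° = 1.199 m → τ = 167.9 N·m clockwise.
Wall normal N acts horizontally at the top; its moment arm is the height L sinθ = 6.4·sin68° = 5.934 m, counterclockwise.
Setting net torque to zero: N × 5.934 = 167.9 → N = 28.29 N.
ΣFx = 0 ⇒ f = N_wall = 28.29 N. ΣFy = 0 ⇒ N_floor = 140 N.
μ_min = f / N_floor = 28.29 / 140 = 0.202.

μ_min ≈ 0.202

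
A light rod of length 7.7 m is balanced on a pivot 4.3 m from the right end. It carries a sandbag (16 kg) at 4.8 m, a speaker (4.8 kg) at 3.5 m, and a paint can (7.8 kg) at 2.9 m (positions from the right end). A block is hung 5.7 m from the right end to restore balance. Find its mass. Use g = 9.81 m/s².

m ≈ 4.83 kg

Taking torques about the pivot (at 4.3 m from the right end):
Sandbag: 16 × 9.81 = 157 N down at 4.8 m → arm 0.5 m, τ = 157 × 0.5 = 78.5 N·m counterclockwise.
Speaker: 4.8 × 9.81 = 47.09 N down at 3.5 m → arm 0.8 m, τ = 47.09 × 0.8 = 37.67 N·m clockwise.
Paint can: 7.8 × 9.81 = 76.52 N down at 2.9 m → arm 1.4 m, τ = 76.52 × 1.4 = 107.1 N·m clockwise.
Net moment of known loads = 66.27 N·m clockwise.
An unknown mass m at 5.7 m has arm 1.4 m; its moment is m·g·1.4 counterclockwise.
Setting net torque to zero: m × 9.81 × 1.4 = 66.27 → m = 66.27 / (9.81 × 1.4) = 4.83 kg.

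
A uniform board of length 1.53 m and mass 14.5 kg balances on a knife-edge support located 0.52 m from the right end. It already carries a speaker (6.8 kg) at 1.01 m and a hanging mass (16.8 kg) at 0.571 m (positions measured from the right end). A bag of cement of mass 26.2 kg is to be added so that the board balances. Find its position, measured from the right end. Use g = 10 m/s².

Taking torques about the knife-edge support (at 0.52 m from the right end):
Beam weight: 14.5 × 10 = 145 N down at 0.765 m → arm 0.245 m, τ = 145 × 0.245 = 35.52 N·m counterclockwise.
Speaker: 6.8 × 10 = 68 N down at 1.01 m → arm 0.49 m, τ = 68 × 0.49 = 33.32 N·m counterclockwise.
Hanging mass: 16.8 × 10 = 168 N down at 0.571 m → arm 0.051 m, τ = 168 × 0.051 = 8.568 N·m counterclockwise.
Net moment of existing loads = 77.41 N·m counterclockwise.
The bag of cement weighs 26.2 × 10 = 262 N and must supply an equal clockwise moment, so its lever arm about the knife-edge support is 77.41 / 262 = 0.295 m.
That puts it at 0.52 − 0.295 = 0.225 m from the right end.

x ≈ 0.225 m from the right end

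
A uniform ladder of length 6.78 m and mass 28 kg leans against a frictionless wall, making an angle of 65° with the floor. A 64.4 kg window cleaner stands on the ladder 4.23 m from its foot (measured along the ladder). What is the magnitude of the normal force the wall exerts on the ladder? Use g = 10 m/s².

Taking torques about the foot of the ladder:
Ladder weight 28×10 = 280 N acts at 3.39 m along the ladder; its horizontal arm is 3.39·cos65° = 1.433 m → τ = 401.2 N·m clockwise.
Window cleaner: 64.4×10 = 644 N at 4.23 m → arm 1.788 m → τ = 1151 N·m clockwise.
Wall normal N acts horizontally at the top; its moment arm is the height L sinθ = 6.78·sin65° = 6.145 m, counterclockwise.
Setting net torque to zero: N × 6.145 = 1552 → N = 253 N.

N_wall ≈ 253 N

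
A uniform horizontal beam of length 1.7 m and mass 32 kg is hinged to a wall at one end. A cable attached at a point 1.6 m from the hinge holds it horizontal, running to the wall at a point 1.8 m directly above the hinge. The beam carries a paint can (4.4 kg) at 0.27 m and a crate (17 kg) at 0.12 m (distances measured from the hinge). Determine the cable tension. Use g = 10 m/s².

Sum moments about the hinge (the unknown hinge reaction has zero arm there).
Beam weight: 32 × 10 = 320 N down at 0.85 m → arm 0.85 m, τ = 320 × 0.85 = 272 N·m clockwise.
Paint can: 4.4 × 10 = 44 N down at 0.27 m → arm 0.27 m, τ = 44 × 0.27 = 11.88 N·m clockwise.
Crate: 17 × 10 = 170 N down at 0.12 m → arm 0.12 m, τ = 170 × 0.12 = 20.4 N·m clockwise.
Total clockwise load moment = 304.3 N·m.
The cable tension T acts at 1.6 m; only its component perpendicular to the beam, T sinθ, produces torque. sinθ = h/√(h²+d²) = 1.8/√(1.8²+1.6²) = 0.7474.
For rotational equilibrium, T × 1.6 × 0.7474 = 304.3, so T = 304.3 / 1.196 = 254 N.

T ≈ 254 N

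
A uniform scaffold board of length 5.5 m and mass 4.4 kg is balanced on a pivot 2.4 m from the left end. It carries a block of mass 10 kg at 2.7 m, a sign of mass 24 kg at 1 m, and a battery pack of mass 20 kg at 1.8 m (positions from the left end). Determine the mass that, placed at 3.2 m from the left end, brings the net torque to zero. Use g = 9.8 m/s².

Choose the pivot (at 2.4 m from the left end) as the axis so the support reaction has zero arm there.
Beam weight: 4.4 × 9.8 = 43.12 N down at 2.75 m → arm 0.35 m, τ = 43.12 × 0.35 = 15.09 N·m clockwise.
Block: 10 × 9.8 = 98 N down at 2.7 m → arm 0.3 m, τ = 98 × 0.3 = 29.4 N·m clockwise.
Sign: 24 × 9.8 = 235.2 N down at 1 m → arm 1.4 m, τ = 235.2 × 1.4 = 329.3 N·m counterclockwise.
Battery pack: 20 × 9.8 = 196 N down at 1.8 m → arm 0.6 m, τ = 196 × 0.6 = 117.6 N·m counterclockwise.
Net moment of known loads = 402.4 N·m counterclockwise.
An unknown mass m at 3.2 m has arm 0.8 m; its moment is m·g·0.8 clockwise.
Balancing moments: m × 9.8 × 0.8 = 402.4, giving m = 402.4 / (9.8 × 0.8) = 51.3 kg.

m ≈ 51.3 kg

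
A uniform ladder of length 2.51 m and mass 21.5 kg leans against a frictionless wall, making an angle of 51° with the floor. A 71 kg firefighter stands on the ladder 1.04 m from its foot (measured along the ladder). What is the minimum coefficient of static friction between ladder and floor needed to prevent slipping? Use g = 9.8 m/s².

Taking torques about the foot of the ladder:
Ladder weight 21.5×9.8 = 210.7 N acts at 1.255 m along the ladder; its horizontal arm is 1.255·cos51° = 0.7898 m → τ = 166.4 N·m clockwise.
Firefighter: 71×9.8 = 695.8 N at 1.04 m → arm 0.6545 m → τ = 455.4 N·m clockwise.
Wall normal N acts horizontally at the top; its moment arm is the height L sinθ = 2.51·sin51° = 1.951 m, counterclockwise.
Setting net torque to zero: N × 1.951 = 621.8 → N = 318.7 N.
ΣFx = 0 ⇒ f = N_wall = 318.7 N. ΣFy = 0 ⇒ N_floor = 906.5 N.
μ_min = f / N_floor = 318.7 / 906.5 = 0.352.

μ_min ≈ 0.352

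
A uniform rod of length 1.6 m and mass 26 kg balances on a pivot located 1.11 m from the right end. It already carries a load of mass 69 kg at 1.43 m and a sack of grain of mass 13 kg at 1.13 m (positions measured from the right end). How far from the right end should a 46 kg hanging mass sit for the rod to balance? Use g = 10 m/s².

Choose the pivot (at 1.11 m from the right end) as the axis so the support reaction has zero arm there.
Beam weight: 26 × 10 = 260 N down at 0.8 m → arm 0.31 m, τ = 260 × 0.31 = 80.6 N·m clockwise.
Load: 69 × 10 = 690 N down at 1.43 m → arm 0.32 m, τ = 690 × 0.32 = 220.8 N·m counterclockwise.
Sack of grain: 13 × 10 = 130 N down at 1.13 m → arm 0.02 m, τ = 130 × 0.02 = 2.6 N·m counterclockwise.
Net moment of existing loads = 142.8 N·m counterclockwise.
The hanging mass weighs 46 × 10 = 460 N and must supply an equal clockwise moment, so its lever arm about the pivot is 142.8 / 460 = 0.31 m.
That puts it at 1.11 − 0.31 = 0.8 m from the right end.

x ≈ 0.8 m from the right end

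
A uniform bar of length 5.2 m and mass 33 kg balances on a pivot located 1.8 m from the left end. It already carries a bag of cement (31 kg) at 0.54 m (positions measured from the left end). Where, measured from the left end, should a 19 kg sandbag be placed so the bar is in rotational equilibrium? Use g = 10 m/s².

About the pivot (at 1.8 m from the left end):
Beam weight: 33 × 10 = 330 N down at 2.6 m → arm 0.8 m, τ = 330 × 0.8 = 264 N·m clockwise.
Bag of cement: 31 × 10 = 310 N down at 0.54 m → arm 1.26 m, τ = 310 × 1.26 = 390.6 N·m counterclockwise.
Net moment of existing loads = 126.6 N·m counterclockwise.
The sandbag weighs 19 × 10 = 190 N and must supply an equal clockwise moment, so its lever arm about the pivot is 126.6 / 190 = 0.666 m.
That puts it at 1.8 + 0.666 = 2.47 m from the left end.

x ≈ 2.47 m from the left end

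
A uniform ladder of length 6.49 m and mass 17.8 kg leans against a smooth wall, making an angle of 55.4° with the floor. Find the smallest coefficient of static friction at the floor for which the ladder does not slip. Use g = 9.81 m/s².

Taking torques about the foot of the ladder:
Ladder weight 17.8×9.81 = 174.6 N acts at 3.245 m along the ladder; its horizontal arm is 3.245·cos55.4° = 1.843 m → τ = 321.8 N·m clockwise.
Wall normal N acts horizontally at the top; its moment arm is the height L sinθ = 6.49·sin55.4° = 5.342 m, counterclockwise.
Setting net torque to zero: N × 5.342 = 321.8 → N = 60.24 N.
ΣFx = 0 ⇒ f = N_wall = 60.24 N. ΣFy = 0 ⇒ N_floor = 174.6 N.
μ_min = f / N_floor = 60.24 / 174.6 = 0.345.

μ_min ≈ 0.345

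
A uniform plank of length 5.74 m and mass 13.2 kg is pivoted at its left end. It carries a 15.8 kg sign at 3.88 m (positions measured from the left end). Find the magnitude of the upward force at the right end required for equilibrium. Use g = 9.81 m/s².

F ≈ 170 N

Choose the left end as the axis so the unknown pivot reaction has zero arm there.
Beam weight: 13.2 × 9.81 = 129.5 N down at 2.87 m → arm 2.87 m, τ = 129.5 × 2.87 = 371.7 N·m clockwise.
Sign: 15.8 × 9.81 = 155 N down at 3.88 m → arm 3.88 m, τ = 155 × 3.88 = 601.4 N·m clockwise.
Net moment of the loads = 973.1 N·m clockwise.
The upward force F acts at the right end, arm 5.74 m, giving F × 5.74 counterclockwise.
Setting net torque to zero: F × 5.74 = 973.1 → F = 973.1 / 5.74 = 170 N.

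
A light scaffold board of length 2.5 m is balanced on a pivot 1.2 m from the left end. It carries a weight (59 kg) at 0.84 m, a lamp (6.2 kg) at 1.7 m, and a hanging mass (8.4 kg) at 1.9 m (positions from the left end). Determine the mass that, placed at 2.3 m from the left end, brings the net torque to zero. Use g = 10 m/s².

m ≈ 11.1 kg

Taking torques about the pivot (at 1.2 m from the left end):
Weight: 59 × 10 = 590 N down at 0.84 m → arm 0.36 m, τ = 590 × 0.36 = 212.4 N·m counterclockwise.
Lamp: 6.2 × 10 = 62 N down at 1.7 m → arm 0.5 m, τ = 62 × 0.5 = 31 N·m clockwise.
Hanging mass: 8.4 × 10 = 84 N down at 1.9 m → arm 0.7 m, τ = 84 × 0.7 = 58.8 N·m clockwise.
Net moment of known loads = 122.6 N·m counterclockwise.
An unknown mass m at 2.3 m has arm 1.1 m; its moment is m·g·1.1 clockwise.
For rotational equilibrium, m × 10 × 1.1 = 122.6, so m = 122.6 / (10 × 1.1) = 11.1 kg.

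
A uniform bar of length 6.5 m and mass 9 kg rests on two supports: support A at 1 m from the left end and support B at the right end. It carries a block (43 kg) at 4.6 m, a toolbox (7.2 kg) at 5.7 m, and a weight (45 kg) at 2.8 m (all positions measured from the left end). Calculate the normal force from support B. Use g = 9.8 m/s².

R_B ≈ 517 N

Taking torques about support A:
Beam weight: 9 × 9.8 = 88.2 N down at 3.25 m → arm 2.25 m, τ = 88.2 × 2.25 = 198.5 N·m clockwise.
Block: 43 × 9.8 = 421.4 N down at 4.6 m → arm 3.6 m, τ = 421.4 × 3.6 = 1517 N·m clockwise.
Toolbox: 7.2 × 9.8 = 70.56 N down at 5.7 m → arm 4.7 m, τ = 70.56 × 4.7 = 331.6 N·m clockwise.
Weight: 45 × 9.8 = 441 N down at 2.8 m → arm 1.8 m, τ = 441 × 1.8 = 793.8 N·m clockwise.
Net load moment about support A = 2841 N·m clockwise.
Reaction R at support B is upward at 6.5 m, arm 5.5 m → moment R × 5.5 counterclockwise.
Στ = 0 ⇒ R × 5.5 = 2841 ⇒ R = 517 N.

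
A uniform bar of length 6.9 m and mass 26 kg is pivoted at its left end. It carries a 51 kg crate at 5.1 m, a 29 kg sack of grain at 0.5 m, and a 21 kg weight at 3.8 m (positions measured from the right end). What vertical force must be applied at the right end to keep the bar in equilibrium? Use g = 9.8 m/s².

Taking torques about the left end:
Beam weight: 26 × 9.8 = 254.8 N down at 3.45 m → arm 3.45 m, τ = 254.8 × 3.45 = 879.1 N·m clockwise.
Crate: 51 × 9.8 = 499.8 N down at 5.1 m → arm 1.8 m, τ = 499.8 × 1.8 = 899.6 N·m clockwise.
Sack of grain: 29 × 9.8 = 284.2 N down at 0.5 m → arm 6.4 m, τ = 284.2 × 6.4 = 1819 N·m clockwise.
Weight: 21 × 9.8 = 205.8 N down at 3.8 m → arm 3.1 m, τ = 205.8 × 3.1 = 638 N·m clockwise.
Net moment of the loads = 4236 N·m clockwise.
The upward force F acts at the right end, arm 6.9 m, giving F × 6.9 counterclockwise.
For rotational equilibrium, F × 6.9 = 4236, so F = 4236 / 6.9 = 614 N.

F ≈ 614 N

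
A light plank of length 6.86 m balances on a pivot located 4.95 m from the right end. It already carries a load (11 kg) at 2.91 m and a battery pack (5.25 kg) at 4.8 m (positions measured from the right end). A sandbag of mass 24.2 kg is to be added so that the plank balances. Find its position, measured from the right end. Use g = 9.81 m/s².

x ≈ 5.91 m from the right end

Choose the pivot (at 4.95 m from the right end) as the axis so the support reaction has zero arm there.
Load: 11 × 9.81 = 107.9 N down at 2.91 m → arm 2.04 m, τ = 107.9 × 2.04 = 220.1 N·m clockwise.
Battery pack: 5.25 × 9.81 = 51.5 N down at 4.8 m → arm 0.15 m, τ = 51.5 × 0.15 = 7.725 N·m clockwise.
Net moment of existing loads = 227.8 N·m clockwise.
The sandbag weighs 24.2 × 9.81 = 237.4 N and must supply an equal counterclockwise moment, so its lever arm about the pivot is 227.8 / 237.4 = 0.96 m.
That puts it at 4.95 + 0.96 = 5.91 m from the right end.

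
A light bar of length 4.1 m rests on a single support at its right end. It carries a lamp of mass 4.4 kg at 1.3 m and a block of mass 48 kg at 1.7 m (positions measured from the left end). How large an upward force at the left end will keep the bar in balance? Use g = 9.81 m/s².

About the right end:
Lamp: 4.4 × 9.81 = 43.16 N down at 1.3 m → arm 2.8 m, τ = 43.16 × 2.8 = 120.8 N·m counterclockwise.
Block: 48 × 9.81 = 470.9 N down at 1.7 m → arm 2.4 m, τ = 470.9 × 2.4 = 1130 N·m counterclockwise.
Net moment of the loads = 1251 N·m counterclockwise.
The upward force F acts at the left end, arm 4.1 m, giving F × 4.1 clockwise.
Setting net torque to zero: F × 4.1 = 1251 → F = 1251 / 4.1 = 305 N.

F ≈ 305 N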